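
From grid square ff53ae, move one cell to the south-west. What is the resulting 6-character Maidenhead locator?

FF43xd

Longitude subsquare a = 0; −1 → -1, wraps to 23 = x, carry into square.
Longitude square 5; −1 → 4.
Latitude subsquare e = 4; −1 → 3 = d.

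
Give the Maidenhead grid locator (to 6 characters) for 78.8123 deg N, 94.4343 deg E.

NQ78ft

Shift to the Maidenhead origin (180°W, 90°S): lon 274.4343, lat 168.8123.
Field: 274.4343/20 → 13 → N, 168.8123/10 → 16 → Q; chars NQ.
Square: 14.4343/2 → 7, 8.8123/1 → 8; chars 78.
Subsquare: 0.4343/0.0833333 → 5 → f, 0.8123/0.0416667 → 19 → t; chars ft.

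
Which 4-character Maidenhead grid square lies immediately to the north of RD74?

RD75

Latitude square 4; +1 → 5.
The longitude characters are unchanged.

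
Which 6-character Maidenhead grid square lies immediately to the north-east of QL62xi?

QL72aj

Longitude subsquare x = 23; +1 → 24, wraps to 0 = a, carry into square.
Longitude square 6; +1 → 7.
Latitude subsquare i = 8; +1 → 9 = j.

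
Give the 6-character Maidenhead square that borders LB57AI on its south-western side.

LB47xh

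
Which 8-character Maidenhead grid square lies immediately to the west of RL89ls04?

Longitude extended square 0; −1 → -1, wraps to 9, carry into subsquare.
Longitude subsquare l = 11; −1 → 10 = k.
The latitude characters are unchanged.

RL89ks94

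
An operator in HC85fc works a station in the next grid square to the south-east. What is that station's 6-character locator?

HC85gb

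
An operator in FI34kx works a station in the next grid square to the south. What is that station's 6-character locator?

FI34kw

Latitude subsquare x = 23; −1 → 22 = w.
The longitude characters are unchanged.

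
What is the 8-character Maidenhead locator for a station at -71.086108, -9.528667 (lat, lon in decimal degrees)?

IB58fv69

Shift to the Maidenhead origin (180°W, 90°S): lon 170.47133, lat 18.91389.
Field (20°×10°, letters A–R): 170.47133/20 → 8 → I, 18.91389/10 → 1 → B; chars IB.
Square (2°×1°, digits 0–9): 10.47133/2 → 5, 8.91389/1 → 8; chars 58.
Subsquare (5′×2.5′, letters a–x): 0.47133/0.0833333 → 5 → f, 0.91389/0.0416667 → 21 → v; chars fv.
Extended square (30″×15″, digits 0–9): 0.05467/0.00833333 → 6, 0.03889/0.00416667 → 9; chars 69.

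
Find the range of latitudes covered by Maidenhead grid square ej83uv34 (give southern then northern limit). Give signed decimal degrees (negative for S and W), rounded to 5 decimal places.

3.89167, 3.89583

Field E=4, J=9: +4·20° lon, +9·10° lat → SW at lon -100°, lat 0°.
Square 8, 3: +8·2° lon, +3·1° lat → SW at lon -84°, lat 3°.
Subsquare u=20, v=21: +20·0.0833333° lon, +21·0.0416667° lat → SW at lon -82.3333°, lat 3.875°.
Extended square 3, 4: +3·0.00833333° lon, +4·0.00416667° lat → SW at lon -82.3083°, lat 3.89167°.
Cell spans 0.00833333° lon × 0.00416667° lat.
south 3.89167, north 3.89583.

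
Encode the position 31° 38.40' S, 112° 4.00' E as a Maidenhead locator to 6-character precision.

OF68ai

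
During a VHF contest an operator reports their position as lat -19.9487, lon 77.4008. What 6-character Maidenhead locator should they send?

MH80qb

Shift to the Maidenhead origin (180°W, 90°S): lon 257.4008, lat 70.0513.
Field: 257.4008/20 → 12 → M, 70.0513/10 → 7 → H; chars MH.
Square: 17.4008/2 → 8, 0.0513/1 → 0; chars 80.
Subsquare: 1.4008/0.0833333 → 16 → q, 0.0513/0.0416667 → 1 → b; chars qb.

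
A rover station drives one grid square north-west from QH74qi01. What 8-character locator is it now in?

QH74pi92

Longitude extended square 0; −1 → -1, wraps to 9, carry into subsquare.
Longitude subsquare q = 16; −1 → 15 = p.
Latitude extended square 1; +1 → 2.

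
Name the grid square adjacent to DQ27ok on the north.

Latitude subsquare k = 10; +1 → 11 = l.
The longitude characters are unchanged.

DQ27ol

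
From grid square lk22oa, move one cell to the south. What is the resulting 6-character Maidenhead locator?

LK21ox

Latitude subsquare a = 0; −1 → -1, wraps to 23 = x, carry into square.
Latitude square 2; −1 → 1.
The longitude characters are unchanged.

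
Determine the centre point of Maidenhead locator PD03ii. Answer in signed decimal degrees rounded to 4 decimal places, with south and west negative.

-56.6458, 120.7083

Field P=15, D=3: +15·20° lon, +3·10° lat → SW at lon 120°, lat -60°.
Square 0, 3: +0·2° lon, +3·1° lat → SW at lon 120°, lat -57°.
Subsquare i=8, i=8: +8·0.0833333° lon, +8·0.0416667° lat → SW at lon 120.667°, lat -56.6667°.
Cell spans 0.0833333° lon × 0.0416667° lat. Centre is SW corner plus half of each.
latitude -56.6458, longitude 120.7083.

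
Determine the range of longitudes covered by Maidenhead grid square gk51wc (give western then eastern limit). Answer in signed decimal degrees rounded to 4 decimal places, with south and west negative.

-48.1667, -48.0833

Field G=6, K=10: +6·20° lon, +10·10° lat → SW at lon -60°, lat 10°.
Square 5, 1: +5·2° lon, +1·1° lat → SW at lon -50°, lat 11°.
Subsquare w=22, c=2: +22·0.0833333° lon, +2·0.0416667° lat → SW at lon -48.1667°, lat 11.0833°.
Cell spans 0.0833333° lon × 0.0416667° lat.
west -48.1667, east -48.0833.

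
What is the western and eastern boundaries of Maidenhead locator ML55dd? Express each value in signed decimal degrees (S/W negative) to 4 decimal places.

Field M=12, L=11: +12·20° lon, +11·10° lat → SW at lon 60°, lat 20°.
Square 5, 5: +5·2° lon, +5·1° lat → SW at lon 70°, lat 25°.
Subsquare d=3, d=3: +3·0.0833333° lon, +3·0.0416667° lat → SW at lon 70.25°, lat 25.125°.
Cell spans 0.0833333° lon × 0.0416667° lat.
west 70.2500, east 70.3333.

70.2500, 70.3333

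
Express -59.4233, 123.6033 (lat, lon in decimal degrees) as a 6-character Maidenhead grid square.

PD10tn

Shift to the Maidenhead origin (180°W, 90°S): lon 303.6033, lat 30.5767.
Field: 303.6033/20 → 15 → P, 30.5767/10 → 3 → D; chars PD.
Square: 3.6033/2 → 1, 0.5767/1 → 0; chars 10.
Subsquare: 1.6033/0.0833333 → 19 → t, 0.5767/0.0416667 → 13 → n; chars tn.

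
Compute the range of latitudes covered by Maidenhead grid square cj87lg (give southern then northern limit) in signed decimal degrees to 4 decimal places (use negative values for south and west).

7.2500, 7.2917

Field C=2, J=9: +2·20° lon, +9·10° lat → SW at lon -140°, lat 0°.
Square 8, 7: +8·2° lon, +7·1° lat → SW at lon -124°, lat 7°.
Subsquare l=11, g=6: +11·0.0833333° lon, +6·0.0416667° lat → SW at lon -123.083°, lat 7.25°.
Cell spans 0.0833333° lon × 0.0416667° lat.
south 7.2500, north 7.2917.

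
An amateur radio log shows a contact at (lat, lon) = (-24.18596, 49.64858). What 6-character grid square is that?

Shift to the Maidenhead origin (180°W, 90°S): lon 229.6486, lat 65.8140.
Field (20°×10°, letters A–R): lon ⌊229.6486/20⌋ = 11 → L; lat ⌊65.8140/10⌋ = 6 → G.
Square (2°×1°, digits 0–9): lon ⌊9.6486/2⌋ = 4; lat ⌊5.8140/1⌋ = 5.
Subsquare (5′×2.5′, letters a–x): lon ⌊1.6486/0.0833333⌋ = 19 → t; lat ⌊0.8140/0.0416667⌋ = 19 → t.

LG45tt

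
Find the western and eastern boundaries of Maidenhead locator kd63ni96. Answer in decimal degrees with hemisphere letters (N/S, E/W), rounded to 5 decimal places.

33.15833° E, 33.16667° E

Field K=10, D=3: +10·20° lon, +3·10° lat → SW at lon 20°, lat -60°.
Square 6, 3: +6·2° lon, +3·1° lat → SW at lon 32°, lat -57°.
Subsquare n=13, i=8: +13·0.0833333° lon, +8·0.0416667° lat → SW at lon 33.0833°, lat -56.6667°.
Extended square 9, 6: +9·0.00833333° lon, +6·0.00416667° lat → SW at lon 33.1583°, lat -56.6417°.
Cell spans 0.00833333° lon × 0.00416667° lat.
west 33.15833° E, east 33.16667° E.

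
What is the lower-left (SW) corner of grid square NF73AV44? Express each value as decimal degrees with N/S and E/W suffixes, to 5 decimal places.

36.10833° S, 94.03333° E

Field N=13, F=5: +13·20° lon, +5·10° lat → SW at lon 80°, lat -40°.
Square 7, 3: +7·2° lon, +3·1° lat → SW at lon 94°, lat -37°.
Subsquare a=0, v=21: +0·0.0833333° lon, +21·0.0416667° lat → SW at lon 94°, lat -36.125°.
Extended square 4, 4: +4·0.00833333° lon, +4·0.00416667° lat → SW at lon 94.0333°, lat -36.1083°.
latitude 36.10833° S, longitude 94.03333° E.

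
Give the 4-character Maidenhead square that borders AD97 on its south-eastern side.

BD06

Longitude square 9; +1 → 10, wraps to 0, carry into field.
Longitude field A = 0; +1 → 1 = B.
Latitude square 7; −1 → 6.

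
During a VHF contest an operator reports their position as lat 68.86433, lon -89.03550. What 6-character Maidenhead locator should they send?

Offset from 180°W / 90°S: lon 90.9645°, lat 158.8643°.
Field: 90.9645/20 → 4 → E, 158.8643/10 → 15 → P; chars EP.
Square: 10.9645/2 → 5, 8.8643/1 → 8; chars 58.
Subsquare: 0.9645/0.0833333 → 11 → l, 0.8643/0.0416667 → 20 → u; chars lu.

EP58lu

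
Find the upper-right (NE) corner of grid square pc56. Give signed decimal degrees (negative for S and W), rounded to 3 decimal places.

Field P=15, C=2: +15·20° lon, +2·10° lat → SW at lon 120°, lat -70°.
Square 5, 6: +5·2° lon, +6·1° lat → SW at lon 130°, lat -64°.
Cell spans 2° lon × 1° lat. NE corner is SW corner plus one full cell.
latitude -63.000, longitude 132.000.

-63.000, 132.000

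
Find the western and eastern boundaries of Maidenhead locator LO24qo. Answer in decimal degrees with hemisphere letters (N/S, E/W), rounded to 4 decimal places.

45.3333° E, 45.4167° E

Field L=11, O=14: +11·20° lon, +14·10° lat → SW at lon 40°, lat 50°.
Square 2, 4: +2·2° lon, +4·1° lat → SW at lon 44°, lat 54°.
Subsquare q=16, o=14: +16·0.0833333° lon, +14·0.0416667° lat → SW at lon 45.3333°, lat 54.5833°.
Cell spans 0.0833333° lon × 0.0416667° lat.
west 45.3333° E, east 45.4167° E.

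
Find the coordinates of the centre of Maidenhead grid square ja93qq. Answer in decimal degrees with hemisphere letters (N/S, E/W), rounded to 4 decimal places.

Field J=9, A=0: +9·20° lon, +0·10° lat → SW at lon 0°, lat -90°.
Square 9, 3: +9·2° lon, +3·1° lat → SW at lon 18°, lat -87°.
Subsquare q=16, q=16: +16·0.0833333° lon, +16·0.0416667° lat → SW at lon 19.3333°, lat -86.3333°.
Cell spans 0.0833333° lon × 0.0416667° lat. Centre is SW corner plus half of each.
latitude 86.3125° S, longitude 19.3750° E.

86.3125° S, 19.3750° E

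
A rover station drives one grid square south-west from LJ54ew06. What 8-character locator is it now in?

Longitude extended square 0; −1 → -1, wraps to 9, carry into subsquare.
Longitude subsquare e = 4; −1 → 3 = d.
Latitude extended square 6; −1 → 5.

LJ54dw95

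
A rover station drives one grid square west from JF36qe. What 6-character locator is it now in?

JF36pe

Longitude subsquare q = 16; −1 → 15 = p.
The latitude characters are unchanged.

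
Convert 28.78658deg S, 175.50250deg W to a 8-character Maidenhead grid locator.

AG21ff91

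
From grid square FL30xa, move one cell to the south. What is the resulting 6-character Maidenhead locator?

FK39xx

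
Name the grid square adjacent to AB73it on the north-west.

AB73hu

Longitude subsquare i = 8; −1 → 7 = h.
Latitude subsquare t = 19; +1 → 20 = u.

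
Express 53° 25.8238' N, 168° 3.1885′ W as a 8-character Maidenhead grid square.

Shift to the Maidenhead origin (180°W, 90°S): lon 11.94686, lat 143.43040.
Field: 11.94686/20 → 0 → A, 143.43040/10 → 14 → O; chars AO.
Square: 11.94686/2 → 5, 3.43040/1 → 3; chars 53.
Subsquare: 1.94686/0.0833333 → 23 → x, 0.43040/0.0416667 → 10 → k; chars xk.
Extended square: 0.03019/0.00833333 → 3, 0.01373/0.00416667 → 3; chars 33.

AO53xk33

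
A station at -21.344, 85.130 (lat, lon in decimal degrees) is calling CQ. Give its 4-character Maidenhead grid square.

NG28

Add 180° to longitude and 90° to latitude: 265.13, 68.66.
Field: 265.13/20 → 13 → N, 68.66/10 → 6 → G; chars NG.
Square: 5.13/2 → 2, 8.66/1 → 8; chars 28.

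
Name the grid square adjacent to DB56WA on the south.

DB55wx

Latitude subsquare a = 0; −1 → -1, wraps to 23 = x, carry into square.
Latitude square 6; −1 → 5.
The longitude characters are unchanged.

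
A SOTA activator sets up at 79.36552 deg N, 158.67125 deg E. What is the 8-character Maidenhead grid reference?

QQ99ii07

Shift to the Maidenhead origin (180°W, 90°S): lon 338.67125, lat 169.36552.
Field: lon ⌊338.67125/20⌋ = 16 → Q; lat ⌊169.36552/10⌋ = 16 → Q.
Square: lon ⌊18.67125/2⌋ = 9; lat ⌊9.36552/1⌋ = 9.
Subsquare: lon ⌊0.67125/0.0833333⌋ = 8 → i; lat ⌊0.36552/0.0416667⌋ = 8 → i.
Extended square: lon ⌊0.00458/0.00833333⌋ = 0; lat ⌊0.03219/0.00416667⌋ = 7.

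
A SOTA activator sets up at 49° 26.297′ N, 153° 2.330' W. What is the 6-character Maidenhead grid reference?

BN39lk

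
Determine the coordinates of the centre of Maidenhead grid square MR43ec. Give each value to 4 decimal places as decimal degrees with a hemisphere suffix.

Field M=12, R=17: +12·20° lon, +17·10° lat → SW at lon 60°, lat 80°.
Square 4, 3: +4·2° lon, +3·1° lat → SW at lon 68°, lat 83°.
Subsquare e=4, c=2: +4·0.0833333° lon, +2·0.0416667° lat → SW at lon 68.3333°, lat 83.0833°.
Cell spans 0.0833333° lon × 0.0416667° lat. Centre is SW corner plus half of each.
latitude 83.1042° N, longitude 68.3750° E.

83.1042° N, 68.3750° E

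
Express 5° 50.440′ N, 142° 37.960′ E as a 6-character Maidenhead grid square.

QJ15hu

Shift to the Maidenhead origin (180°W, 90°S): lon 322.6327, lat 95.8407.
Field (20°×10°, letters A–R): lon ⌊322.6327/20⌋ = 16 → Q; lat ⌊95.8407/10⌋ = 9 → J.
Square (2°×1°, digits 0–9): lon ⌊2.6327/2⌋ = 1; lat ⌊5.8407/1⌋ = 5.
Subsquare (5′×2.5′, letters a–x): lon ⌊0.6327/0.0833333⌋ = 7 → h; lat ⌊0.8407/0.0416667⌋ = 20 → u.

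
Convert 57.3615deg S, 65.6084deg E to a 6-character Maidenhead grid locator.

MD22tp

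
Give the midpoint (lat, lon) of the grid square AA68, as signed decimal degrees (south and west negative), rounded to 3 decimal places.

-81.500, -167.000

Field A=0, A=0: +0·20° lon, +0·10° lat → SW at lon -180°, lat -90°.
Square 6, 8: +6·2° lon, +8·1° lat → SW at lon -168°, lat -82°.
Cell spans 2° lon × 1° lat. Centre is SW corner plus half of each.
latitude -81.500, longitude -167.000.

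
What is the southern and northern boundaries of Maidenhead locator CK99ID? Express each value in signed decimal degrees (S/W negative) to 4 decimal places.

19.1250, 19.1667

Field C=2, K=10: +2·20° lon, +10·10° lat → SW at lon -140°, lat 10°.
Square 9, 9: +9·2° lon, +9·1° lat → SW at lon -122°, lat 19°.
Subsquare i=8, d=3: +8·0.0833333° lon, +3·0.0416667° lat → SW at lon -121.333°, lat 19.125°.
Cell spans 0.0833333° lon × 0.0416667° lat.
south 19.1250, north 19.1667.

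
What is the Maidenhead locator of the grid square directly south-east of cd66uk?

Longitude subsquare u = 20; +1 → 21 = v.
Latitude subsquare k = 10; −1 → 9 = j.

CD66vj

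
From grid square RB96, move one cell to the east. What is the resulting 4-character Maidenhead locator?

AB06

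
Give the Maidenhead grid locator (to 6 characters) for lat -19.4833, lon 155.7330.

Offset from 180°W / 90°S: lon 335.7330°, lat 70.5167°.
Field: lon ⌊335.7330/20⌋ = 16 → Q; lat ⌊70.5167/10⌋ = 7 → H.
Square: lon ⌊15.7330/2⌋ = 7; lat ⌊0.5167/1⌋ = 0.
Subsquare: lon ⌊1.7330/0.0833333⌋ = 20 → u; lat ⌊0.5167/0.0416667⌋ = 12 → m.

QH70um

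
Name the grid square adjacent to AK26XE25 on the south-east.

Longitude extended square 2; +1 → 3.
Latitude extended square 5; −1 → 4.

AK26xe34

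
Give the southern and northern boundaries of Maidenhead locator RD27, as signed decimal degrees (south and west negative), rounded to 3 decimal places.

Field R=17, D=3: +17·20° lon, +3·10° lat → SW at lon 160°, lat -60°.
Square 2, 7: +2·2° lon, +7·1° lat → SW at lon 164°, lat -53°.
Cell spans 2° lon × 1° lat.
south -53.000, north -52.000.

-53.000, -52.000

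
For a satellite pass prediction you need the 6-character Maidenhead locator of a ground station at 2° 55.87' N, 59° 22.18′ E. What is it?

Offset from 180°W / 90°S: lon 239.3697°, lat 92.9312°.
Field (20°×10°, letters A–R): lon ⌊239.3697/20⌋ = 11 → L; lat ⌊92.9312/10⌋ = 9 → J.
Square (2°×1°, digits 0–9): lon ⌊19.3697/2⌋ = 9; lat ⌊2.9312/1⌋ = 2.
Subsquare (5′×2.5′, letters a–x): lon ⌊1.3697/0.0833333⌋ = 16 → q; lat ⌊0.9312/0.0416667⌋ = 22 → w.

LJ92qw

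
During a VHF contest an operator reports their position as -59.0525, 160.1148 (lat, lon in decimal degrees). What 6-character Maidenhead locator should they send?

Shift to the Maidenhead origin (180°W, 90°S): lon 340.1148, lat 30.9475.
Field (20°×10°, letters A–R): 340.1148/20 → 17 → R, 30.9475/10 → 3 → D; chars RD.
Square (2°×1°, digits 0–9): 0.1148/2 → 0, 0.9475/1 → 0; chars 00.
Subsquare (5′×2.5′, letters a–x): 0.1148/0.0833333 → 1 → b, 0.9475/0.0416667 → 22 → w; chars bw.

RD00bw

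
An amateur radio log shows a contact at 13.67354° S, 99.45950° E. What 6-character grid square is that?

Shift to the Maidenhead origin (180°W, 90°S): lon 279.4595, lat 76.3265.
Field: lon ⌊279.4595/20⌋ = 13 → N; lat ⌊76.3265/10⌋ = 7 → H.
Square: lon ⌊19.4595/2⌋ = 9; lat ⌊6.3265/1⌋ = 6.
Subsquare: lon ⌊1.4595/0.0833333⌋ = 17 → r; lat ⌊0.3265/0.0416667⌋ = 7 → h.

NH96rh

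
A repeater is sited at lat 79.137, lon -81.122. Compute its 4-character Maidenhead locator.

EQ99

Add 180° to longitude and 90° to latitude: 98.88, 169.14.
Field: lon ⌊98.88/20⌋ = 4 → E; lat ⌊169.14/10⌋ = 16 → Q.
Square: lon ⌊18.88/2⌋ = 9; lat ⌊9.14/1⌋ = 9.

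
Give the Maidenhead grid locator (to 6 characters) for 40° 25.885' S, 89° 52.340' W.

EE59bn

Shift to the Maidenhead origin (180°W, 90°S): lon 90.1277, lat 49.5686.
Field: lon ⌊90.1277/20⌋ = 4 → E; lat ⌊49.5686/10⌋ = 4 → E.
Square: lon ⌊10.1277/2⌋ = 5; lat ⌊9.5686/1⌋ = 9.
Subsquare: lon ⌊0.1277/0.0833333⌋ = 1 → b; lat ⌊0.5686/0.0416667⌋ = 13 → n.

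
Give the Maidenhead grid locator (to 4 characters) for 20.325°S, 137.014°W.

CG19

Shift to the Maidenhead origin (180°W, 90°S): lon 42.99, lat 69.67.
Field: lon ⌊42.99/20⌋ = 2 → C; lat ⌊69.67/10⌋ = 6 → G.
Square: lon ⌊2.99/2⌋ = 1; lat ⌊9.67/1⌋ = 9.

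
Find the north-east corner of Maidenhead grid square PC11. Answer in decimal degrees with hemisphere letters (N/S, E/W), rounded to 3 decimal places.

68.000° S, 124.000° E

Field P=15, C=2: +15·20° lon, +2·10° lat → SW at lon 120°, lat -70°.
Square 1, 1: +1·2° lon, +1·1° lat → SW at lon 122°, lat -69°.
Cell spans 2° lon × 1° lat. NE corner is SW corner plus one full cell.
latitude 68.000° S, longitude 124.000° E.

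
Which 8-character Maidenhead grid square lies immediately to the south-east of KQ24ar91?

KQ24br00

Longitude extended square 9; +1 → 10, wraps to 0, carry into subsquare.
Longitude subsquare a = 0; +1 → 1 = b.
Latitude extended square 1; −1 → 0.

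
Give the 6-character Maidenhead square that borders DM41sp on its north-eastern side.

DM41tq

Longitude subsquare s = 18; +1 → 19 = t.
Latitude subsquare p = 15; +1 → 16 = q.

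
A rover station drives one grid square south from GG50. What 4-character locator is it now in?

GF59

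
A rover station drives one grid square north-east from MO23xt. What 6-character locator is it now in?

MO33au

Longitude subsquare x = 23; +1 → 24, wraps to 0 = a, carry into square.
Longitude square 2; +1 → 3.
Latitude subsquare t = 19; +1 → 20 = u.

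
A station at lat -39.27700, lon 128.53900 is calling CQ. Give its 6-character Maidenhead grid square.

PF40gr

Shift to the Maidenhead origin (180°W, 90°S): lon 308.5390, lat 50.7230.
Field: 308.5390/20 → 15 → P, 50.7230/10 → 5 → F; chars PF.
Square: 8.5390/2 → 4, 0.7230/1 → 0; chars 40.
Subsquare: 0.5390/0.0833333 → 6 → g, 0.7230/0.0416667 → 17 → r; chars gr.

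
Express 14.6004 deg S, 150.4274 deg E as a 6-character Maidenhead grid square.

QH55fj

Shift to the Maidenhead origin (180°W, 90°S): lon 330.4274, lat 75.3996.
Field (20°×10°, letters A–R): 330.4274/20 → 16 → Q, 75.3996/10 → 7 → H; chars QH.
Square (2°×1°, digits 0–9): 10.4274/2 → 5, 5.3996/1 → 5; chars 55.
Subsquare (5′×2.5′, letters a–x): 0.4274/0.0833333 → 5 → f, 0.3996/0.0416667 → 9 → j; chars fj.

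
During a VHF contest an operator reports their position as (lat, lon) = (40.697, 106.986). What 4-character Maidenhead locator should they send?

ON30

Add 180° to longitude and 90° to latitude: 286.99, 130.70.
Field: 286.99/20 → 14 → O, 130.70/10 → 13 → N; chars ON.
Square: 6.99/2 → 3, 0.70/1 → 0; chars 30.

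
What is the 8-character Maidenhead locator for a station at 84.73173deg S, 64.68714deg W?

Shift to the Maidenhead origin (180°W, 90°S): lon 115.31286, lat 5.26827.
Field: lon ⌊115.31286/20⌋ = 5 → F; lat ⌊5.26827/10⌋ = 0 → A.
Square: lon ⌊15.31286/2⌋ = 7; lat ⌊5.26827/1⌋ = 5.
Subsquare: lon ⌊1.31286/0.0833333⌋ = 15 → p; lat ⌊0.26827/0.0416667⌋ = 6 → g.
Extended square: lon ⌊0.06286/0.00833333⌋ = 7; lat ⌊0.01827/0.00416667⌋ = 4.

FA75pg74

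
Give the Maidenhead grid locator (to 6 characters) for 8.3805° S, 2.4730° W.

II81so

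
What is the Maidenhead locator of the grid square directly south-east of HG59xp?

Longitude subsquare x = 23; +1 → 24, wraps to 0 = a, carry into square.
Longitude square 5; +1 → 6.
Latitude subsquare p = 15; −1 → 14 = o.

HG69ao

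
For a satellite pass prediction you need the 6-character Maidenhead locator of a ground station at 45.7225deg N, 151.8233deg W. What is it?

Offset from 180°W / 90°S: lon 28.1767°, lat 135.7225°.
Field (20°×10°, letters A–R): lon ⌊28.1767/20⌋ = 1 → B; lat ⌊135.7225/10⌋ = 13 → N.
Square (2°×1°, digits 0–9): lon ⌊8.1767/2⌋ = 4; lat ⌊5.7225/1⌋ = 5.
Subsquare (5′×2.5′, letters a–x): lon ⌊0.1767/0.0833333⌋ = 2 → c; lat ⌊0.7225/0.0416667⌋ = 17 → r.

BN45cr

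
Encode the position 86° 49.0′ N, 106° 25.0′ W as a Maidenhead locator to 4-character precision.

DR66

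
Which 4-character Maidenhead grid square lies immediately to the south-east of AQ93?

BQ02

Longitude square 9; +1 → 10, wraps to 0, carry into field.
Longitude field A = 0; +1 → 1 = B.
Latitude square 3; −1 → 2.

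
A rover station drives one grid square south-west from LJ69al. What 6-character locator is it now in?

LJ59xk

Longitude subsquare a = 0; −1 → -1, wraps to 23 = x, carry into square.
Longitude square 6; −1 → 5.
Latitude subsquare l = 11; −1 → 10 = k.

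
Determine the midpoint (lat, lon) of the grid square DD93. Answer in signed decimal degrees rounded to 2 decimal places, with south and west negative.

-56.50, -101.00

Field D=3, D=3: +3·20° lon, +3·10° lat → SW at lon -120°, lat -60°.
Square 9, 3: +9·2° lon, +3·1° lat → SW at lon -102°, lat -57°.
Cell spans 2° lon × 1° lat. Centre is SW corner plus half of each.
latitude -56.50, longitude -101.00.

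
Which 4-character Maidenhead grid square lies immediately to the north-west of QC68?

QC59

Longitude square 6; −1 → 5.
Latitude square 8; +1 → 9.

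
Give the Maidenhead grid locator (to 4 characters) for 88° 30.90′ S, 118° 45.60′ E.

OA91

Offset from 180°W / 90°S: lon 298.76°, lat 1.48°.
Field (20°×10°, letters A–R): 298.76/20 → 14 → O, 1.48/10 → 0 → A; chars OA.
Square (2°×1°, digits 0–9): 18.76/2 → 9, 1.48/1 → 1; chars 91.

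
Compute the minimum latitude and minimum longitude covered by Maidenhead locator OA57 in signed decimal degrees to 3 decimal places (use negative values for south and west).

-83.000, 110.000

Field O=14, A=0: +14·20° lon, +0·10° lat → SW at lon 100°, lat -90°.
Square 5, 7: +5·2° lon, +7·1° lat → SW at lon 110°, lat -83°.
latitude -83.000, longitude 110.000.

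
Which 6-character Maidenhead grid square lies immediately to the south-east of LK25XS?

LK35ar

Longitude subsquare x = 23; +1 → 24, wraps to 0 = a, carry into square.
Longitude square 2; +1 → 3.
Latitude subsquare s = 18; −1 → 17 = r.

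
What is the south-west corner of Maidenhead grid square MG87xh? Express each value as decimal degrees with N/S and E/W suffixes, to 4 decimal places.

22.7083° S, 77.9167° E

Field M=12, G=6: +12·20° lon, +6·10° lat → SW at lon 60°, lat -30°.
Square 8, 7: +8·2° lon, +7·1° lat → SW at lon 76°, lat -23°.
Subsquare x=23, h=7: +23·0.0833333° lon, +7·0.0416667° lat → SW at lon 77.9167°, lat -22.7083°.
latitude 22.7083° S, longitude 77.9167° E.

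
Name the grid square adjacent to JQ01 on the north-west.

Longitude square 0; −1 → -1, wraps to 9, carry into field.
Longitude field J = 9; −1 → 8 = I.
Latitude square 1; +1 → 2.

IQ92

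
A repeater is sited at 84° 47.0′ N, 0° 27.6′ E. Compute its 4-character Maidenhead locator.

Offset from 180°W / 90°S: lon 180.46°, lat 174.78°.
Field (20°×10°, letters A–R): lon ⌊180.46/20⌋ = 9 → J; lat ⌊174.78/10⌋ = 17 → R.
Square (2°×1°, digits 0–9): lon ⌊0.46/2⌋ = 0; lat ⌊4.78/1⌋ = 4.

JR04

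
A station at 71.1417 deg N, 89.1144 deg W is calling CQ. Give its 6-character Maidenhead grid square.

EQ51kd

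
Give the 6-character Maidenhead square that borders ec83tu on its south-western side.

Longitude subsquare t = 19; −1 → 18 = s.
Latitude subsquare u = 20; −1 → 19 = t.

EC83st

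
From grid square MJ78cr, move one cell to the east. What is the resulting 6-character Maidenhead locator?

MJ78dr

Longitude subsquare c = 2; +1 → 3 = d.
The latitude characters are unchanged.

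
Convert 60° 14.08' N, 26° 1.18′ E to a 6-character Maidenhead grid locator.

Add 180° to longitude and 90° to latitude: 206.0197, 150.2347.
Field: lon ⌊206.0197/20⌋ = 10 → K; lat ⌊150.2347/10⌋ = 15 → P.
Square: lon ⌊6.0197/2⌋ = 3; lat ⌊0.2347/1⌋ = 0.
Subsquare: lon ⌊0.0197/0.0833333⌋ = 0 → a; lat ⌊0.2347/0.0416667⌋ = 5 → f.

KP30af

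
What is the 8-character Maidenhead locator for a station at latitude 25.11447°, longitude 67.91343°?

ML35wc97

Offset from 180°W / 90°S: lon 247.91343°, lat 115.11447°.
Field: 247.91343/20 → 12 → M, 115.11447/10 → 11 → L; chars ML.
Square: 7.91343/2 → 3, 5.11447/1 → 5; chars 35.
Subsquare: 1.91343/0.0833333 → 22 → w, 0.11447/0.0416667 → 2 → c; chars wc.
Extended square: 0.08010/0.00833333 → 9, 0.03114/0.00416667 → 7; chars 97.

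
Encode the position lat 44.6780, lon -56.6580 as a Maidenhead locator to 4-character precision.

GN14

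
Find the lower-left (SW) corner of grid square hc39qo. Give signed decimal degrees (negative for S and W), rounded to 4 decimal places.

-60.4167, -32.6667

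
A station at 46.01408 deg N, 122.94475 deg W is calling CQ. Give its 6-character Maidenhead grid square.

CN86ma

Shift to the Maidenhead origin (180°W, 90°S): lon 57.0553, lat 136.0141.
Field: lon ⌊57.0553/20⌋ = 2 → C; lat ⌊136.0141/10⌋ = 13 → N.
Square: lon ⌊17.0553/2⌋ = 8; lat ⌊6.0141/1⌋ = 6.
Subsquare: lon ⌊1.0553/0.0833333⌋ = 12 → m; lat ⌊0.0141/0.0416667⌋ = 0 → a.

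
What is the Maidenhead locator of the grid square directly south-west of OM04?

Longitude square 0; −1 → -1, wraps to 9, carry into field.
Longitude field O = 14; −1 → 13 = N.
Latitude square 4; −1 → 3.

NM93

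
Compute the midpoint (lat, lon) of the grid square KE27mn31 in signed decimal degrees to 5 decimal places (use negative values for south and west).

-42.45208, 25.02917

Field K=10, E=4: +10·20° lon, +4·10° lat → SW at lon 20°, lat -50°.
Square 2, 7: +2·2° lon, +7·1° lat → SW at lon 24°, lat -43°.
Subsquare m=12, n=13: +12·0.0833333° lon, +13·0.0416667° lat → SW at lon 25°, lat -42.4583°.
Extended square 3, 1: +3·0.00833333° lon, +1·0.00416667° lat → SW at lon 25.025°, lat -42.4542°.
Cell spans 0.00833333° lon × 0.00416667° lat. Centre is SW corner plus half of each.
latitude -42.45208, longitude 25.02917.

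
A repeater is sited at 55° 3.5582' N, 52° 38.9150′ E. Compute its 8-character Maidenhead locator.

LO65hb74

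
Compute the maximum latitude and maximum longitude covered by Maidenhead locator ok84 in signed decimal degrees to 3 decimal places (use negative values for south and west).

15.000, 118.000

Field O=14, K=10: +14·20° lon, +10·10° lat → SW at lon 100°, lat 10°.
Square 8, 4: +8·2° lon, +4·1° lat → SW at lon 116°, lat 14°.
Cell spans 2° lon × 1° lat. NE corner is SW corner plus one full cell.
latitude 15.000, longitude 118.000.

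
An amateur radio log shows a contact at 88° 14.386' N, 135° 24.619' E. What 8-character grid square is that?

PR78qf97

Offset from 180°W / 90°S: lon 315.41032°, lat 178.23977°.
Field: 315.41032/20 → 15 → P, 178.23977/10 → 17 → R; chars PR.
Square: 15.41032/2 → 7, 8.23977/1 → 8; chars 78.
Subsquare: 1.41032/0.0833333 → 16 → q, 0.23977/0.0416667 → 5 → f; chars qf.
Extended square: 0.07698/0.00833333 → 9, 0.03143/0.00416667 → 7; chars 97.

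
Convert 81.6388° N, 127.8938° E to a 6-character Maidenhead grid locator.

PR31wp

Shift to the Maidenhead origin (180°W, 90°S): lon 307.8938, lat 171.6388.
Field: 307.8938/20 → 15 → P, 171.6388/10 → 17 → R; chars PR.
Square: 7.8938/2 → 3, 1.6388/1 → 1; chars 31.
Subsquare: 1.8938/0.0833333 → 22 → w, 0.6388/0.0416667 → 15 → p; chars wp.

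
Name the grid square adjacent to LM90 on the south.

LL99

Latitude square 0; −1 → -1, wraps to 9, carry into field.
Latitude field M = 12; −1 → 11 = L.
The longitude characters are unchanged.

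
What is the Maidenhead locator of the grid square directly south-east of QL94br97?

QL94cr06

Longitude extended square 9; +1 → 10, wraps to 0, carry into subsquare.
Longitude subsquare b = 1; +1 → 2 = c.
Latitude extended square 7; −1 → 6.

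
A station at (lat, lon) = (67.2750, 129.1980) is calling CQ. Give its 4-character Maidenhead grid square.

PP47

Add 180° to longitude and 90° to latitude: 309.20, 157.28.
Field (20°×10°, letters A–R): lon ⌊309.20/20⌋ = 15 → P; lat ⌊157.28/10⌋ = 15 → P.
Square (2°×1°, digits 0–9): lon ⌊9.20/2⌋ = 4; lat ⌊7.28/1⌋ = 7.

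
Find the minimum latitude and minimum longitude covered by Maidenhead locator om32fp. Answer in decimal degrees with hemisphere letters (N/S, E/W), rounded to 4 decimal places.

Field O=14, M=12: +14·20° lon, +12·10° lat → SW at lon 100°, lat 30°.
Square 3, 2: +3·2° lon, +2·1° lat → SW at lon 106°, lat 32°.
Subsquare f=5, p=15: +5·0.0833333° lon, +15·0.0416667° lat → SW at lon 106.417°, lat 32.625°.
latitude 32.6250° N, longitude 106.4167° E.

32.6250° N, 106.4167° E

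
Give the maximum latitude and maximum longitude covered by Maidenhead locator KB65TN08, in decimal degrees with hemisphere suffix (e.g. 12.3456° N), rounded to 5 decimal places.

Field K=10, B=1: +10·20° lon, +1·10° lat → SW at lon 20°, lat -80°.
Square 6, 5: +6·2° lon, +5·1° lat → SW at lon 32°, lat -75°.
Subsquare t=19, n=13: +19·0.0833333° lon, +13·0.0416667° lat → SW at lon 33.5833°, lat -74.4583°.
Extended square 0, 8: +0·0.00833333° lon, +8·0.00416667° lat → SW at lon 33.5833°, lat -74.425°.
Cell spans 0.00833333° lon × 0.00416667° lat. NE corner is SW corner plus one full cell.
latitude 74.42083° S, longitude 33.59167° E.

74.42083° S, 33.59167° E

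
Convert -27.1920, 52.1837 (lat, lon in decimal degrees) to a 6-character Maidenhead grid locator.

LG62ct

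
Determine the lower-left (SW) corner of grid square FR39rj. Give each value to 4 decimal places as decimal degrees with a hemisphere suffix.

89.3750° N, 72.5833° W

Field F=5, R=17: +5·20° lon, +17·10° lat → SW at lon -80°, lat 80°.
Square 3, 9: +3·2° lon, +9·1° lat → SW at lon -74°, lat 89°.
Subsquare r=17, j=9: +17·0.0833333° lon, +9·0.0416667° lat → SW at lon -72.5833°, lat 89.375°.
latitude 89.3750° N, longitude 72.5833° W.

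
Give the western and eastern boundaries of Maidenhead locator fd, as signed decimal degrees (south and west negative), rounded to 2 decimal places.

-80.00, -60.00

Field F=5, D=3: +5·20° lon, +3·10° lat → SW at lon -80°, lat -60°.
Cell spans 20° lon × 10° lat.
west -80.00, east -60.00.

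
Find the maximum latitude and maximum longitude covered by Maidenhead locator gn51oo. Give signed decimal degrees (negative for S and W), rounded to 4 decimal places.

Field G=6, N=13: +6·20° lon, +13·10° lat → SW at lon -60°, lat 40°.
Square 5, 1: +5·2° lon, +1·1° lat → SW at lon -50°, lat 41°.
Subsquare o=14, o=14: +14·0.0833333° lon, +14·0.0416667° lat → SW at lon -48.8333°, lat 41.5833°.
Cell spans 0.0833333° lon × 0.0416667° lat. NE corner is SW corner plus one full cell.
latitude 41.6250, longitude -48.7500.

41.6250, -48.7500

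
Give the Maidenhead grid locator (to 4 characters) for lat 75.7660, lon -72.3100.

FQ35

Add 180° to longitude and 90° to latitude: 107.69, 165.77.
Field (20°×10°, letters A–R): lon ⌊107.69/20⌋ = 5 → F; lat ⌊165.77/10⌋ = 16 → Q.
Square (2°×1°, digits 0–9): lon ⌊7.69/2⌋ = 3; lat ⌊5.77/1⌋ = 5.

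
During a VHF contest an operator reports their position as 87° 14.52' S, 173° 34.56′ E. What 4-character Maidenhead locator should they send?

RA62

Offset from 180°W / 90°S: lon 353.58°, lat 2.76°.
Field: lon ⌊353.58/20⌋ = 17 → R; lat ⌊2.76/10⌋ = 0 → A.
Square: lon ⌊13.58/2⌋ = 6; lat ⌊2.76/1⌋ = 2.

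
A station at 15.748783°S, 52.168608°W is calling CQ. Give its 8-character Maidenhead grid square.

GH34vg90

Shift to the Maidenhead origin (180°W, 90°S): lon 127.83139, lat 74.25122.
Field (20°×10°, letters A–R): lon ⌊127.83139/20⌋ = 6 → G; lat ⌊74.25122/10⌋ = 7 → H.
Square (2°×1°, digits 0–9): lon ⌊7.83139/2⌋ = 3; lat ⌊4.25122/1⌋ = 4.
Subsquare (5′×2.5′, letters a–x): lon ⌊1.83139/0.0833333⌋ = 21 → v; lat ⌊0.25122/0.0416667⌋ = 6 → g.
Extended square (30″×15″, digits 0–9): lon ⌊0.08139/0.00833333⌋ = 9; lat ⌊0.00122/0.00416667⌋ = 0.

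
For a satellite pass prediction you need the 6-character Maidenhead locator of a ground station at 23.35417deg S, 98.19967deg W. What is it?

Shift to the Maidenhead origin (180°W, 90°S): lon 81.8003, lat 66.6458.
Field: 81.8003/20 → 4 → E, 66.6458/10 → 6 → G; chars EG.
Square: 1.8003/2 → 0, 6.6458/1 → 6; chars 06.
Subsquare: 1.8003/0.0833333 → 21 → v, 0.6458/0.0416667 → 15 → p; chars vp.

EG06vp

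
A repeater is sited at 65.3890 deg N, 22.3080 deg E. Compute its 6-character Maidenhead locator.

KP15dj

Shift to the Maidenhead origin (180°W, 90°S): lon 202.3080, lat 155.3890.
Field (20°×10°, letters A–R): lon ⌊202.3080/20⌋ = 10 → K; lat ⌊155.3890/10⌋ = 15 → P.
Square (2°×1°, digits 0–9): lon ⌊2.3080/2⌋ = 1; lat ⌊5.3890/1⌋ = 5.
Subsquare (5′×2.5′, letters a–x): lon ⌊0.3080/0.0833333⌋ = 3 → d; lat ⌊0.3890/0.0416667⌋ = 9 → j.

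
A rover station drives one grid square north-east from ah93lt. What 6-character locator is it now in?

Longitude subsquare l = 11; +1 → 12 = m.
Latitude subsquare t = 19; +1 → 20 = u.

AH93mu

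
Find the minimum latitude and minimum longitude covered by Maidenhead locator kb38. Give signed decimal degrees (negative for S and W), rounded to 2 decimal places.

Field K=10, B=1: +10·20° lon, +1·10° lat → SW at lon 20°, lat -80°.
Square 3, 8: +3·2° lon, +8·1° lat → SW at lon 26°, lat -72°.
latitude -72.00, longitude 26.00.

-72.00, 26.00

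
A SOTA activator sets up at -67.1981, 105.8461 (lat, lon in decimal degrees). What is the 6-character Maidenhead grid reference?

OC22wt

Offset from 180°W / 90°S: lon 285.8461°, lat 22.8019°.
Field: 285.8461/20 → 14 → O, 22.8019/10 → 2 → C; chars OC.
Square: 5.8461/2 → 2, 2.8019/1 → 2; chars 22.
Subsquare: 1.8461/0.0833333 → 22 → w, 0.8019/0.0416667 → 19 → t; chars wt.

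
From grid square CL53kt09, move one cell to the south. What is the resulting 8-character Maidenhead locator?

CL53kt08

Latitude extended square 9; −1 → 8.
The longitude characters are unchanged.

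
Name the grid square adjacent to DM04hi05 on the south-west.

DM04gi94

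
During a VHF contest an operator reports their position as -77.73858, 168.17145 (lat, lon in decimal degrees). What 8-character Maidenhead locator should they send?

Add 180° to longitude and 90° to latitude: 348.17145, 12.26142.
Field: lon ⌊348.17145/20⌋ = 17 → R; lat ⌊12.26142/10⌋ = 1 → B.
Square: lon ⌊8.17145/2⌋ = 4; lat ⌊2.26142/1⌋ = 2.
Subsquare: lon ⌊0.17145/0.0833333⌋ = 2 → c; lat ⌊0.26142/0.0416667⌋ = 6 → g.
Extended square: lon ⌊0.00478/0.00833333⌋ = 0; lat ⌊0.01142/0.00416667⌋ = 2.

RB42cg02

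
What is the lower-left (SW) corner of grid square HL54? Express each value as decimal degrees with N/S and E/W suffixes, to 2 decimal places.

24.00° N, 30.00° W

Field H=7, L=11: +7·20° lon, +11·10° lat → SW at lon -40°, lat 20°.
Square 5, 4: +5·2° lon, +4·1° lat → SW at lon -30°, lat 24°.
latitude 24.00° N, longitude 30.00° W.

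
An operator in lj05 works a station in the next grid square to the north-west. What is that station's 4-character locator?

Longitude square 0; −1 → -1, wraps to 9, carry into field.
Longitude field L = 11; −1 → 10 = K.
Latitude square 5; +1 → 6.

KJ96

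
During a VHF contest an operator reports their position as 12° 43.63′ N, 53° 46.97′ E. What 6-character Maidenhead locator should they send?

LK62vr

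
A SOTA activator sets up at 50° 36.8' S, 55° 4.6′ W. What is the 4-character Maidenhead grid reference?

GD29

Shift to the Maidenhead origin (180°W, 90°S): lon 124.92, lat 39.39.
Field: lon ⌊124.92/20⌋ = 6 → G; lat ⌊39.39/10⌋ = 3 → D.
Square: lon ⌊4.92/2⌋ = 2; lat ⌊9.39/1⌋ = 9.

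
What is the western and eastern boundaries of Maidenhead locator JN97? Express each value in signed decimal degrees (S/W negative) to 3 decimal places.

18.000, 20.000

Field J=9, N=13: +9·20° lon, +13·10° lat → SW at lon 0°, lat 40°.
Square 9, 7: +9·2° lon, +7·1° lat → SW at lon 18°, lat 47°.
Cell spans 2° lon × 1° lat.
west 18.000, east 20.000.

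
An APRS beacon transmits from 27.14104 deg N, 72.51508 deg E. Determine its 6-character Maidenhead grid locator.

Shift to the Maidenhead origin (180°W, 90°S): lon 252.5151, lat 117.1410.
Field: 252.5151/20 → 12 → M, 117.1410/10 → 11 → L; chars ML.
Square: 12.5151/2 → 6, 7.1410/1 → 7; chars 67.
Subsquare: 0.5151/0.0833333 → 6 → g, 0.1410/0.0416667 → 3 → d; chars gd.

ML67gd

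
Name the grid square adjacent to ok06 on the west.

NK96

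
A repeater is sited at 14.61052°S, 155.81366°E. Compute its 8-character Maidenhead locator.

QH75vj73

Shift to the Maidenhead origin (180°W, 90°S): lon 335.81366, lat 75.38948.
Field: lon ⌊335.81366/20⌋ = 16 → Q; lat ⌊75.38948/10⌋ = 7 → H.
Square: lon ⌊15.81366/2⌋ = 7; lat ⌊5.38948/1⌋ = 5.
Subsquare: lon ⌊1.81366/0.0833333⌋ = 21 → v; lat ⌊0.38948/0.0416667⌋ = 9 → j.
Extended square: lon ⌊0.06366/0.00833333⌋ = 7; lat ⌊0.01448/0.00416667⌋ = 3.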